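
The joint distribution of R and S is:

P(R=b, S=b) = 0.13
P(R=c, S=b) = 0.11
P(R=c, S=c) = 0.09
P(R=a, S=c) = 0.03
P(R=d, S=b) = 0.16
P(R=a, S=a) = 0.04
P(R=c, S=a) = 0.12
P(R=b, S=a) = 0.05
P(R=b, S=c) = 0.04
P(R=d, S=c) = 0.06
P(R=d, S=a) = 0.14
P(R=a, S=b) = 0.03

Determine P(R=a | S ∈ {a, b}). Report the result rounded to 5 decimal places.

0.08974

P(S=a) = 0.04 + 0.05 + 0.12 + 0.14 = 0.35.
P(S=b) = 0.03 + 0.13 + 0.11 + 0.16 = 0.43.
P(S ∈ {a, b}) = 0.35 + 0.43 = 0.78; P(R=a, S ∈ {a, b}) = 0.04 + 0.03 = 0.07.
P(R=a | S ∈ {a, b}) = 0.07/0.78 = 0.08974.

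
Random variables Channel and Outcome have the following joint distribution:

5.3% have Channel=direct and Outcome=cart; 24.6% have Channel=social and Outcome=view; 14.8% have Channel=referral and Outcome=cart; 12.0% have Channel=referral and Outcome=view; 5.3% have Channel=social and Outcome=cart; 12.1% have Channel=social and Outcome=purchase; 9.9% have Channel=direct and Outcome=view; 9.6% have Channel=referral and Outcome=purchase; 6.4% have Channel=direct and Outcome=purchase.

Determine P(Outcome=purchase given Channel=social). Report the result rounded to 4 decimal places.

P(Channel=social) = 0.246 + 0.053 + 0.121 = 0.420.
P(Outcome=purchase | Channel=social) = 0.121/0.420 = 0.2881.

0.2881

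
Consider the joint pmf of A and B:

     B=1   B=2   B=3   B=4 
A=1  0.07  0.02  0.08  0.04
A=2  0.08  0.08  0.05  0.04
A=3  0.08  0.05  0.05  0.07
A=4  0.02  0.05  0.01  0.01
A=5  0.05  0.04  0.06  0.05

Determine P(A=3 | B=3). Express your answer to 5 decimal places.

0.20000

P(B=3) = 0.08 + 0.05 + 0.05 + 0.01 + 0.06 = 0.25.
P(A=3 | B=3) = 0.05/0.25 = 0.20000.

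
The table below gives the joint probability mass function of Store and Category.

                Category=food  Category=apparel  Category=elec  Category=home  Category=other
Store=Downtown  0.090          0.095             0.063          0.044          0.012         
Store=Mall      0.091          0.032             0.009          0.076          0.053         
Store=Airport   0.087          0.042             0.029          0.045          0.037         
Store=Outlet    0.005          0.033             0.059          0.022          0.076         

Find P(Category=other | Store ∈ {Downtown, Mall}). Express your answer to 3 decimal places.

0.115

P(Store=Downtown) = 0.090 + 0.095 + 0.063 + 0.044 + 0.012 = 0.304.
P(Store=Mall) = 0.091 + 0.032 + 0.009 + 0.076 + 0.053 = 0.261.
P(Store ∈ {Downtown, Mall}) = 0.304 + 0.261 = 0.565; P(Category=other, Store ∈ {Downtown, Mall}) = 0.012 + 0.053 = 0.065.
P(Category=other | Store ∈ {Downtown, Mall}) = 0.065/0.565 = 0.115.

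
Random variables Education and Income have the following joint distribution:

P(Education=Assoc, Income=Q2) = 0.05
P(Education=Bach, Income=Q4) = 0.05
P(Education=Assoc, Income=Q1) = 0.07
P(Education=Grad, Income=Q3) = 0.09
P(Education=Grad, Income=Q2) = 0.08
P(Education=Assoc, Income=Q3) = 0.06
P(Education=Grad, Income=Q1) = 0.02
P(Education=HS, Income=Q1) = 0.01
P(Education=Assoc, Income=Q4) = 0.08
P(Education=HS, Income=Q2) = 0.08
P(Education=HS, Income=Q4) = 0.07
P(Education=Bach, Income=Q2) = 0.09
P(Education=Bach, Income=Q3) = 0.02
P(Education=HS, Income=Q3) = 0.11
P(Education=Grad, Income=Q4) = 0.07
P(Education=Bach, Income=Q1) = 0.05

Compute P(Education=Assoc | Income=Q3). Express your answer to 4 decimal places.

0.2143

P(Income=Q3) = 0.11 + 0.06 + 0.02 + 0.09 = 0.28.
P(Education=Assoc | Income=Q3) = 0.06/0.28 = 0.2143.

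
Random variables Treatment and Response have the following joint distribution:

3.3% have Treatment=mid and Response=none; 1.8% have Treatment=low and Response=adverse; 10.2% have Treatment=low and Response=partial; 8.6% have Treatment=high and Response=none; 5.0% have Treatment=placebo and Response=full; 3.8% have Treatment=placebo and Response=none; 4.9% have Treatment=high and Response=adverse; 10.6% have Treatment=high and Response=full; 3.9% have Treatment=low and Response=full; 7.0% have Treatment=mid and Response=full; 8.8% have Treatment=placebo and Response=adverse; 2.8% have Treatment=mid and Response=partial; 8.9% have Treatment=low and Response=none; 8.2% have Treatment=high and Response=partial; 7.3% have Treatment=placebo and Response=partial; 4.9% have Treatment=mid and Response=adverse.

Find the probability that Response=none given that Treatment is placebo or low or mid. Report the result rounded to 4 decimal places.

P(Treatment=placebo) = 0.038 + 0.073 + 0.050 + 0.088 = 0.249.
P(Treatment=low) = 0.089 + 0.102 + 0.039 + 0.018 = 0.248.
P(Treatment=mid) = 0.033 + 0.028 + 0.070 + 0.049 = 0.180.
P(Treatment ∈ {placebo, low, mid}) = 0.249 + 0.248 + 0.180 = 0.677; P(Response=none, Treatment ∈ {placebo, low, mid}) = 0.038 + 0.089 + 0.033 = 0.160.
P(Response=none | Treatment ∈ {placebo, low, mid}) = 0.160/0.677 = 0.2363.

0.2363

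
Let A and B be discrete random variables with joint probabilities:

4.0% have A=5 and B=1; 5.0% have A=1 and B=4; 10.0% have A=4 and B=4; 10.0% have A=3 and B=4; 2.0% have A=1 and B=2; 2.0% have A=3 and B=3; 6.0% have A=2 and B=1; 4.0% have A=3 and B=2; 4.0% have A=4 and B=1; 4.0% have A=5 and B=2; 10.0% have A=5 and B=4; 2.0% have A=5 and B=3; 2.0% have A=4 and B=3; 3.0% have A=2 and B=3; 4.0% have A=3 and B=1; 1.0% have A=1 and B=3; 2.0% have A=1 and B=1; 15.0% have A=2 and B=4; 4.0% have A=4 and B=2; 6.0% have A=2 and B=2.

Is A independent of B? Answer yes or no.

yes

Every cell satisfies P(A,B) = P(A)·P(B). For instance P(A=5) = 0.200, P(B=1) = 0.200, and 0.200×0.200 = 0.040 matches the joint entry. So A and B are independent.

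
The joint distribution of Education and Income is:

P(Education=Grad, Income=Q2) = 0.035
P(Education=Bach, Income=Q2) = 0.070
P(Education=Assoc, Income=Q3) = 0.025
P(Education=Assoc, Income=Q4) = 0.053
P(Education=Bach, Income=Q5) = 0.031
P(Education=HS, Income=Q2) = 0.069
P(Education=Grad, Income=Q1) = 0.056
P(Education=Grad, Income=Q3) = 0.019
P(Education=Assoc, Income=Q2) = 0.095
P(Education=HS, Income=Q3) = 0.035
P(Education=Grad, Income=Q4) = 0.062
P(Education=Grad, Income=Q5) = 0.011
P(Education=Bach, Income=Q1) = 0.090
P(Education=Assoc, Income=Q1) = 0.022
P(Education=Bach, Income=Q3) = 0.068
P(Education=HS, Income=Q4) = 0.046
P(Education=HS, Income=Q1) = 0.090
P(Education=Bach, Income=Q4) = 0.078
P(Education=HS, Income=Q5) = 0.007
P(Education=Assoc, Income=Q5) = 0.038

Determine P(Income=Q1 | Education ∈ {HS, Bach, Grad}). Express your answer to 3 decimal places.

P(Education=HS) = 0.090 + 0.069 + 0.035 + 0.046 + 0.007 = 0.247.
P(Education=Bach) = 0.090 + 0.070 + 0.068 + 0.078 + 0.031 = 0.337.
P(Education=Grad) = 0.056 + 0.035 + 0.019 + 0.062 + 0.011 = 0.183.
P(Education ∈ {HS, Bach, Grad}) = 0.247 + 0.337 + 0.183 = 0.767; P(Income=Q1, Education ∈ {HS, Bach, Grad}) = 0.090 + 0.090 + 0.056 = 0.236.
P(Income=Q1 | Education ∈ {HS, Bach, Grad}) = 0.236/0.767 = 0.308.

0.308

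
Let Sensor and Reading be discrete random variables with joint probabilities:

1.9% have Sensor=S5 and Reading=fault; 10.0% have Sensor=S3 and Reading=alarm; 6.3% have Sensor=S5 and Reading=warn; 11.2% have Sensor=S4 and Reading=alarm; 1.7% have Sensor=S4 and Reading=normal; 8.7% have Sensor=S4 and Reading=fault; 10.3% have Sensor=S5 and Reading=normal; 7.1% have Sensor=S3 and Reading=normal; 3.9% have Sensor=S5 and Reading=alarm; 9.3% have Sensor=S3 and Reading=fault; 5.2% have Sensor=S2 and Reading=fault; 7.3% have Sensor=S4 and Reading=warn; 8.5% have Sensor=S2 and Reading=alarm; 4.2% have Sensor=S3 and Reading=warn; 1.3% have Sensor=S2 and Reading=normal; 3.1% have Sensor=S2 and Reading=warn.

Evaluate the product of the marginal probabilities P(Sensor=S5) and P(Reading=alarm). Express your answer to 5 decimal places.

P(Sensor=S5) = 0.103 + 0.063 + 0.039 + 0.019 = 0.224.
P(Reading=alarm) = 0.085 + 0.100 + 0.112 + 0.039 = 0.336.
Product: 0.224 × 0.336 = 0.07526.

0.07526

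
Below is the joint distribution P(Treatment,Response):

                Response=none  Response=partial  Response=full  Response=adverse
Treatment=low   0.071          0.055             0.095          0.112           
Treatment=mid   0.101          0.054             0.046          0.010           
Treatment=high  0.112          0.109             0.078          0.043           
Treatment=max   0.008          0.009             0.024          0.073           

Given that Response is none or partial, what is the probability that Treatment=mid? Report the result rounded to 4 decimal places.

0.2987

P(Response=none) = 0.071 + 0.101 + 0.112 + 0.008 = 0.292.
P(Response=partial) = 0.055 + 0.054 + 0.109 + 0.009 = 0.227.
P(Response ∈ {none, partial}) = 0.292 + 0.227 = 0.519; P(Treatment=mid, Response ∈ {none, partial}) = 0.101 + 0.054 = 0.155.
P(Treatment=mid | Response ∈ {none, partial}) = 0.155/0.519 = 0.2987.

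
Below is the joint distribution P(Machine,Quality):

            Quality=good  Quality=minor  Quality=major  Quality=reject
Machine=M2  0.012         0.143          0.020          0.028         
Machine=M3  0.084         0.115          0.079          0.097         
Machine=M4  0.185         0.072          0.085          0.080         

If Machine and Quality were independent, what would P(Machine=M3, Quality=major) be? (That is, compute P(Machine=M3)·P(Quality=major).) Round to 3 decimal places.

P(Machine=M3) = 0.084 + 0.115 + 0.079 + 0.097 = 0.375.
P(Quality=major) = 0.020 + 0.079 + 0.085 = 0.184.
Product: 0.375 × 0.184 = 0.069.

0.069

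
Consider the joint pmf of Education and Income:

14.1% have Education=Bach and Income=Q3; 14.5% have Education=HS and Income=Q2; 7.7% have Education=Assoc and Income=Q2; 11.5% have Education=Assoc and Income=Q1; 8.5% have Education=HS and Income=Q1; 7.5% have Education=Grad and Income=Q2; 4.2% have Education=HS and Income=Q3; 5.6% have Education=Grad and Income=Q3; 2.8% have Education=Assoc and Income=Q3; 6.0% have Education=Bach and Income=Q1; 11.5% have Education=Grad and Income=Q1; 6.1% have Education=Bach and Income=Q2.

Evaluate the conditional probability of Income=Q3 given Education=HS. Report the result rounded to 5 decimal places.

0.15441

P(Education=HS) = 0.085 + 0.145 + 0.042 = 0.272.
P(Income=Q3 | Education=HS) = 0.042/0.272 = 0.15441.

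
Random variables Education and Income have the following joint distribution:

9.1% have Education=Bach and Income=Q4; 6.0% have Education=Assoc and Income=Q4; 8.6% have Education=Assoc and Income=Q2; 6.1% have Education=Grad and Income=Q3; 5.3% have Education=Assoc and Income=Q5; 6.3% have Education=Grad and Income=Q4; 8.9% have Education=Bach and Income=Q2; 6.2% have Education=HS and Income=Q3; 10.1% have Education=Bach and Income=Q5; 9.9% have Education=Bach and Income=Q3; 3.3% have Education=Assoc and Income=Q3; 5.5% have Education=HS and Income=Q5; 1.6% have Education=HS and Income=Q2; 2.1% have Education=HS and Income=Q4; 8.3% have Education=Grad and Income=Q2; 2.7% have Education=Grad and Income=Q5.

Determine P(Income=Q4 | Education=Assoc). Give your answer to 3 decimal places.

P(Education=Assoc) = 0.086 + 0.033 + 0.060 + 0.053 = 0.232.
P(Income=Q4 | Education=Assoc) = 0.060/0.232 = 0.259.

0.259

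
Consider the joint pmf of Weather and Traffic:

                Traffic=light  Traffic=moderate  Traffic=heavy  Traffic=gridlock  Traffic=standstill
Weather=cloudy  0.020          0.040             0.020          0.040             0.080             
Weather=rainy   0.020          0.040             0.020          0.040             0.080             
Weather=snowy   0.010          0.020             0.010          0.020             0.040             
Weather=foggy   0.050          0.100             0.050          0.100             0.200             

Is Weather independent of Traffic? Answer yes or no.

Every cell satisfies P(Weather,Traffic) = P(Weather)·P(Traffic). For instance P(Weather=foggy) = 0.500, P(Traffic=heavy) = 0.100, and 0.500×0.100 = 0.050 matches the joint entry. So Weather and Traffic are independent.

yes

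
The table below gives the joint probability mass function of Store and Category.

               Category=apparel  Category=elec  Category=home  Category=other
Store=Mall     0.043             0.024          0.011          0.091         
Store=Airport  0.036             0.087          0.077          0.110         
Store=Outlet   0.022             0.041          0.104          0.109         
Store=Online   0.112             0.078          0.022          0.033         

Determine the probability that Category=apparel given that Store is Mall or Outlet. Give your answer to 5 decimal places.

P(Store=Mall) = 0.043 + 0.024 + 0.011 + 0.091 = 0.169.
P(Store=Outlet) = 0.022 + 0.041 + 0.104 + 0.109 = 0.276.
P(Store ∈ {Mall, Outlet}) = 0.169 + 0.276 = 0.445; P(Category=apparel, Store ∈ {Mall, Outlet}) = 0.043 + 0.022 = 0.065.
P(Category=apparel | Store ∈ {Mall, Outlet}) = 0.065/0.445 = 0.14607.

0.14607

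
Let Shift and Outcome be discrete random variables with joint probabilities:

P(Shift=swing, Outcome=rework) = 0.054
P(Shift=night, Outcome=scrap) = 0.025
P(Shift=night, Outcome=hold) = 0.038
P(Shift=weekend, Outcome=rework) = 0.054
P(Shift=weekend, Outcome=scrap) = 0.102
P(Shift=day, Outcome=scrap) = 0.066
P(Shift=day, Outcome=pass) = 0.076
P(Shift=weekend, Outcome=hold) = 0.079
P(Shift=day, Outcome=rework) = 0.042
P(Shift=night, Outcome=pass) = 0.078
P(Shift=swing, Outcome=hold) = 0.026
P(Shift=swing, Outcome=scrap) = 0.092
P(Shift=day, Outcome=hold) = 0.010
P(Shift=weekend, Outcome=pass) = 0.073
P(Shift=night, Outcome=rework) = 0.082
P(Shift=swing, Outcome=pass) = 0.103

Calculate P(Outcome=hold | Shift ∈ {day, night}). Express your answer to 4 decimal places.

0.1151

P(Shift=day) = 0.076 + 0.042 + 0.066 + 0.010 = 0.194.
P(Shift=night) = 0.078 + 0.082 + 0.025 + 0.038 = 0.223.
P(Shift ∈ {day, night}) = 0.194 + 0.223 = 0.417; P(Outcome=hold, Shift ∈ {day, night}) = 0.010 + 0.038 = 0.048.
P(Outcome=hold | Shift ∈ {day, night}) = 0.048/0.417 = 0.1151.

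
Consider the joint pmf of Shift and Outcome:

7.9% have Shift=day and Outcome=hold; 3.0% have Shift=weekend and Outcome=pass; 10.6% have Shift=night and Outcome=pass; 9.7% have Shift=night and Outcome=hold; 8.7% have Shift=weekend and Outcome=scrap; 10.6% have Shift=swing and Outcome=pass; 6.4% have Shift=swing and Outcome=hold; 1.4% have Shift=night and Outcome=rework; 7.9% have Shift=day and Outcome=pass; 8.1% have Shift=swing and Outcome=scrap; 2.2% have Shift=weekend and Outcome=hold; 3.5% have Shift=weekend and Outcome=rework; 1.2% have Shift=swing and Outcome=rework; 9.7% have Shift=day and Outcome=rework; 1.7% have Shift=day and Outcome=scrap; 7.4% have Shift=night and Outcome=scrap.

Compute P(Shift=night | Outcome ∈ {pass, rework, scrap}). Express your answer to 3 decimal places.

P(Outcome=pass) = 0.079 + 0.106 + 0.106 + 0.030 = 0.321.
P(Outcome=rework) = 0.097 + 0.012 + 0.014 + 0.035 = 0.158.
P(Outcome=scrap) = 0.017 + 0.081 + 0.074 + 0.087 = 0.259.
P(Outcome ∈ {pass, rework, scrap}) = 0.321 + 0.158 + 0.259 = 0.738; P(Shift=night, Outcome ∈ {pass, rework, scrap}) = 0.106 + 0.014 + 0.074 = 0.194.
P(Shift=night | Outcome ∈ {pass, rework, scrap}) = 0.194/0.738 = 0.263.

0.263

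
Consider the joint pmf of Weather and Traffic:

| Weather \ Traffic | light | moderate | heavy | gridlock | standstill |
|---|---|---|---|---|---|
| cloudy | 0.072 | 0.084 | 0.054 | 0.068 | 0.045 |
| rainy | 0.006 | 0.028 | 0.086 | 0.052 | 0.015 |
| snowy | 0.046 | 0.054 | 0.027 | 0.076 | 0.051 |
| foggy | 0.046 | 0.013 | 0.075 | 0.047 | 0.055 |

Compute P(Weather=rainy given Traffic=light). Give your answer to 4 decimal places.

0.0353

P(Traffic=light) = 0.072 + 0.006 + 0.046 + 0.046 = 0.170.
P(Weather=rainy | Traffic=light) = 0.006/0.170 = 0.0353.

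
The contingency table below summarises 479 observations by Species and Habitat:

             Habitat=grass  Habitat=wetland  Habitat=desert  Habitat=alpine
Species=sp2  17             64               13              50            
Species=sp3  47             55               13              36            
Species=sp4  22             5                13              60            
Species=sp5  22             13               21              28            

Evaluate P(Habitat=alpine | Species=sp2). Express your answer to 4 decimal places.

0.3472

Total with Species=sp2: 17 + 64 + 13 + 50 = 144.
P(Habitat=alpine | Species=sp2) = 50/144 = 0.3472.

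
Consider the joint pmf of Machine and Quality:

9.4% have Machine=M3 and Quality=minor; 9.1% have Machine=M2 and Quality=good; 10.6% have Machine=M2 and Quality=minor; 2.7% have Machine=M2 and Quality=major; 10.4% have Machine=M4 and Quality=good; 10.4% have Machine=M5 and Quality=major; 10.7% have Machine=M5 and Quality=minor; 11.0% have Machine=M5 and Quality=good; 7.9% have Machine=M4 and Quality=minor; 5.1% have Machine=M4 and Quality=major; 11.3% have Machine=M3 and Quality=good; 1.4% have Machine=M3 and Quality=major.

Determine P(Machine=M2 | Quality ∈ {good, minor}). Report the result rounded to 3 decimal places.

P(Quality=good) = 0.091 + 0.113 + 0.104 + 0.110 = 0.418.
P(Quality=minor) = 0.106 + 0.094 + 0.079 + 0.107 = 0.386.
P(Quality ∈ {good, minor}) = 0.418 + 0.386 = 0.804; P(Machine=M2, Quality ∈ {good, minor}) = 0.091 + 0.106 = 0.197.
P(Machine=M2 | Quality ∈ {good, minor}) = 0.197/0.804 = 0.245.

0.245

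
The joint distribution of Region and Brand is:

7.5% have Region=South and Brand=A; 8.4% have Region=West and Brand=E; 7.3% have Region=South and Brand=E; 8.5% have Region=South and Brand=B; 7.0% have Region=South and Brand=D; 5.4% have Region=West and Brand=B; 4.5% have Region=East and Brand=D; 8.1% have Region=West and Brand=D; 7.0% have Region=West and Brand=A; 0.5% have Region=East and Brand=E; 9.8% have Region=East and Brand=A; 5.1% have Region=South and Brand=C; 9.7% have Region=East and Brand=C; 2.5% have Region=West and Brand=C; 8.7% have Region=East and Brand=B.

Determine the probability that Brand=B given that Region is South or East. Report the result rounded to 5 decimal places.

0.25073

P(Region=South) = 0.075 + 0.085 + 0.051 + 0.070 + 0.073 = 0.354.
P(Region=East) = 0.098 + 0.087 + 0.097 + 0.045 + 0.005 = 0.332.
P(Region ∈ {South, East}) = 0.354 + 0.332 = 0.686; P(Brand=B, Region ∈ {South, East}) = 0.085 + 0.087 = 0.172.
P(Brand=B | Region ∈ {South, East}) = 0.172/0.686 = 0.25073.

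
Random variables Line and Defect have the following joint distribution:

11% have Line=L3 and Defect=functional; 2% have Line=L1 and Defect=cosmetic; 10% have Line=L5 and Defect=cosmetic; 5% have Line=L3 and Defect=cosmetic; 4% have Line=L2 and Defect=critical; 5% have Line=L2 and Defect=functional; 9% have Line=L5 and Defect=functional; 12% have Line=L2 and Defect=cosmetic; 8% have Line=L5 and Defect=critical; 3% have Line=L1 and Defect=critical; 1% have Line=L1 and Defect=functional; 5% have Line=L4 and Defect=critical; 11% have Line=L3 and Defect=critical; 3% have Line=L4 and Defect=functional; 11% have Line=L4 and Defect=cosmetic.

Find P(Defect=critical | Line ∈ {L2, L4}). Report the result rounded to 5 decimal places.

P(Line=L2) = 0.12 + 0.05 + 0.04 = 0.21.
P(Line=L4) = 0.11 + 0.03 + 0.05 = 0.19.
P(Line ∈ {L2, L4}) = 0.21 + 0.19 = 0.40; P(Defect=critical, Line ∈ {L2, L4}) = 0.04 + 0.05 = 0.09.
P(Defect=critical | Line ∈ {L2, L4}) = 0.09/0.40 = 0.22500.

0.22500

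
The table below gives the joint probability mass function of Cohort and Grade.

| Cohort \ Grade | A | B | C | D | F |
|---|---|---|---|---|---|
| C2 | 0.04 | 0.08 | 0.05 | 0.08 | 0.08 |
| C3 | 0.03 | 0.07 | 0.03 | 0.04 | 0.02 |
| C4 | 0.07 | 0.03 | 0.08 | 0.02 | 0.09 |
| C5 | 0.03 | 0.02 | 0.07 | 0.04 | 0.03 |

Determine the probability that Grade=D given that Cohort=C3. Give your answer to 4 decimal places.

P(Cohort=C3) = 0.03 + 0.07 + 0.03 + 0.04 + 0.02 = 0.19.
P(Grade=D | Cohort=C3) = 0.04/0.19 = 0.2105.

0.2105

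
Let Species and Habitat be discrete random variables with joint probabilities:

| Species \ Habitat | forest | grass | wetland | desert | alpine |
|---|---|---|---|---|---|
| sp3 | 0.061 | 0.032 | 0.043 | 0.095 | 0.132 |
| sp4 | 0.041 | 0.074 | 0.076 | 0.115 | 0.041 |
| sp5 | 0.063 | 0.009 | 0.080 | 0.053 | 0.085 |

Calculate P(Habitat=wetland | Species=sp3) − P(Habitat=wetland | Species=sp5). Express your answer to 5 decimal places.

P(Species=sp3) = 0.061 + 0.032 + 0.043 + 0.095 + 0.132 = 0.363; P(Habitat=wetland | Species=sp3) = 0.043/0.363 = 0.118457.
P(Species=sp5) = 0.063 + 0.009 + 0.080 + 0.053 + 0.085 = 0.290; P(Habitat=wetland | Species=sp5) = 0.080/0.290 = 0.275862.
Difference = -0.15740.

-0.15740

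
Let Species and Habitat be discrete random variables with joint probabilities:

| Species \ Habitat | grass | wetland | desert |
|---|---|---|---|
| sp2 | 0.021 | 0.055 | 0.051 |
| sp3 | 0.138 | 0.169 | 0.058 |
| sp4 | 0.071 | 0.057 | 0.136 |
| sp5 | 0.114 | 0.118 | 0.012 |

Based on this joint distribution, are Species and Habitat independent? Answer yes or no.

P(Species=sp4) = 0.264 and P(Habitat=desert) = 0.257, so their product is 0.06785, but P(Species=sp4, Habitat=desert) = 0.136. Since these differ, Species and Habitat are not independent.

no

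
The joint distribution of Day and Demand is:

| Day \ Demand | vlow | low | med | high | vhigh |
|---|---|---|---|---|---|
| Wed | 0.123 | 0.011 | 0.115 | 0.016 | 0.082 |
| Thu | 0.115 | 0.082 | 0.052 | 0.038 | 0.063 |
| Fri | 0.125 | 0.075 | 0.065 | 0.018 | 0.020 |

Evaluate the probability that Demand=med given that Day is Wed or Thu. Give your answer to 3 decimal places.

P(Day=Wed) = 0.123 + 0.011 + 0.115 + 0.016 + 0.082 = 0.347.
P(Day=Thu) = 0.115 + 0.082 + 0.052 + 0.038 + 0.063 = 0.350.
P(Day ∈ {Wed, Thu}) = 0.347 + 0.350 = 0.697; P(Demand=med, Day ∈ {Wed, Thu}) = 0.115 + 0.052 = 0.167.
P(Demand=med | Day ∈ {Wed, Thu}) = 0.167/0.697 = 0.240.

0.240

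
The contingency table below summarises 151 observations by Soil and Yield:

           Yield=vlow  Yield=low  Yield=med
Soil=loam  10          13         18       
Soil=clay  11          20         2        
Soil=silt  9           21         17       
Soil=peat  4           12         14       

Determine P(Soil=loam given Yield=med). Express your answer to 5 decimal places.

0.35294

Total with Yield=med: 18 + 2 + 17 + 14 = 51.
P(Soil=loam | Yield=med) = 18/51 = 0.35294.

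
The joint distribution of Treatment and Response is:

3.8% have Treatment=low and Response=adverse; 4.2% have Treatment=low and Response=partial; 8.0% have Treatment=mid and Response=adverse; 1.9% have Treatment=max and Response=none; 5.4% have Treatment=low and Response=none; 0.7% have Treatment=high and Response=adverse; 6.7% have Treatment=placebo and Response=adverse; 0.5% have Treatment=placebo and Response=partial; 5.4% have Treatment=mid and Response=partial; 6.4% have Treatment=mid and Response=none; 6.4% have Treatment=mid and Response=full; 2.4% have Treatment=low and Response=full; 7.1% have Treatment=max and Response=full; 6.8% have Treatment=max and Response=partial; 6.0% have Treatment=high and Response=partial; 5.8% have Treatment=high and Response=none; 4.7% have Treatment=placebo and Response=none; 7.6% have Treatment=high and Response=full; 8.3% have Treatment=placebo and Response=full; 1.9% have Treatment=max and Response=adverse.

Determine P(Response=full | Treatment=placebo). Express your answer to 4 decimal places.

0.4109

P(Treatment=placebo) = 0.047 + 0.005 + 0.083 + 0.067 = 0.202.
P(Response=full | Treatment=placebo) = 0.083/0.202 = 0.4109.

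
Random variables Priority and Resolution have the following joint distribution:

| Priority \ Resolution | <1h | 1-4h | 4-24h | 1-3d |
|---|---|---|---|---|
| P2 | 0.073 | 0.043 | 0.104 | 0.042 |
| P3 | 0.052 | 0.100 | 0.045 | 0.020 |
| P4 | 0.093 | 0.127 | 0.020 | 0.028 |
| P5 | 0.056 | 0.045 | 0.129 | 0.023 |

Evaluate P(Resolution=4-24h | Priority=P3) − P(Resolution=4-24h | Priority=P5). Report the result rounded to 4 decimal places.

P(Priority=P3) = 0.052 + 0.100 + 0.045 + 0.020 = 0.217; P(Resolution=4-24h | Priority=P3) = 0.045/0.217 = 0.20737.
P(Priority=P5) = 0.056 + 0.045 + 0.129 + 0.023 = 0.253; P(Resolution=4-24h | Priority=P5) = 0.129/0.253 = 0.50988.
Difference = -0.3025.

-0.3025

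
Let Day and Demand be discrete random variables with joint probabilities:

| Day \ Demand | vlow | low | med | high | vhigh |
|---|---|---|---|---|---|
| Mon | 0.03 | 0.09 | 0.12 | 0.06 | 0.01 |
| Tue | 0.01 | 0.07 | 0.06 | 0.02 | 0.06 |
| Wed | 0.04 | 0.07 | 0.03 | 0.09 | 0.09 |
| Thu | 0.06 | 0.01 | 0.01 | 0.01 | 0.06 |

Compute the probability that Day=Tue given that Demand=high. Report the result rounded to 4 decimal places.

0.1111

P(Demand=high) = 0.06 + 0.02 + 0.09 + 0.01 = 0.18.
P(Day=Tue | Demand=high) = 0.02/0.18 = 0.1111.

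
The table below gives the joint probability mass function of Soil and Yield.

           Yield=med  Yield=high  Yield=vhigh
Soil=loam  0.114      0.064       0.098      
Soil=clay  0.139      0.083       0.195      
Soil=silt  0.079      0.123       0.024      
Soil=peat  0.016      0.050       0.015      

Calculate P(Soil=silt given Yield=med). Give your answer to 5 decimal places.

P(Yield=med) = 0.114 + 0.139 + 0.079 + 0.016 = 0.348.
P(Soil=silt | Yield=med) = 0.079/0.348 = 0.22701.

0.22701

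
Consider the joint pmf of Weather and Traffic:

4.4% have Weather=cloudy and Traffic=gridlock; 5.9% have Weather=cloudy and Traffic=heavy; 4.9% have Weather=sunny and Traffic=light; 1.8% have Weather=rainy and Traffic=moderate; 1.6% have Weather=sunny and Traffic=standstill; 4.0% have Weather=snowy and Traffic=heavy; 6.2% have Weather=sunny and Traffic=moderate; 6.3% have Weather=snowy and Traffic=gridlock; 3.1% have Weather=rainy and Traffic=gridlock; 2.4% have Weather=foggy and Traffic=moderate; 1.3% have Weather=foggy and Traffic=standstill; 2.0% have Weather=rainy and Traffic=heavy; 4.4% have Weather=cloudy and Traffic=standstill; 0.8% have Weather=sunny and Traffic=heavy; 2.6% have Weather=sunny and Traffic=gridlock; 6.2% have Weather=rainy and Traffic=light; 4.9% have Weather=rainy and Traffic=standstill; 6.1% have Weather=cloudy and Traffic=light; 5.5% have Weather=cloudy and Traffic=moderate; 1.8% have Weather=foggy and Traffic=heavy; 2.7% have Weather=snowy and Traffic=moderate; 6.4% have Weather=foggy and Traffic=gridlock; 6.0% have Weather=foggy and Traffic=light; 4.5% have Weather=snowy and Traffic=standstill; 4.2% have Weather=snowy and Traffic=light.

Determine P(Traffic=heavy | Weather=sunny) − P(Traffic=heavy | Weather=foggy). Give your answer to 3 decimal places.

-0.051

P(Weather=sunny) = 0.049 + 0.062 + 0.008 + 0.026 + 0.016 = 0.161; P(Traffic=heavy | Weather=sunny) = 0.008/0.161 = 0.0497.
P(Weather=foggy) = 0.060 + 0.024 + 0.018 + 0.064 + 0.013 = 0.179; P(Traffic=heavy | Weather=foggy) = 0.018/0.179 = 0.1006.
Difference = -0.051.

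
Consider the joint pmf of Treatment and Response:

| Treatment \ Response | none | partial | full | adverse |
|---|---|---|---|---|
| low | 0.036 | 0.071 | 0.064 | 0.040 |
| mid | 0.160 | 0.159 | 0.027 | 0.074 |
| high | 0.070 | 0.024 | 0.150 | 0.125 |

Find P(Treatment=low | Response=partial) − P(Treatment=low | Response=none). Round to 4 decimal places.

P(Response=partial) = 0.071 + 0.159 + 0.024 = 0.254; P(Treatment=low | Response=partial) = 0.071/0.254 = 0.27953.
P(Response=none) = 0.036 + 0.160 + 0.070 = 0.266; P(Treatment=low | Response=none) = 0.036/0.266 = 0.13534.
Difference = 0.1442.

0.1442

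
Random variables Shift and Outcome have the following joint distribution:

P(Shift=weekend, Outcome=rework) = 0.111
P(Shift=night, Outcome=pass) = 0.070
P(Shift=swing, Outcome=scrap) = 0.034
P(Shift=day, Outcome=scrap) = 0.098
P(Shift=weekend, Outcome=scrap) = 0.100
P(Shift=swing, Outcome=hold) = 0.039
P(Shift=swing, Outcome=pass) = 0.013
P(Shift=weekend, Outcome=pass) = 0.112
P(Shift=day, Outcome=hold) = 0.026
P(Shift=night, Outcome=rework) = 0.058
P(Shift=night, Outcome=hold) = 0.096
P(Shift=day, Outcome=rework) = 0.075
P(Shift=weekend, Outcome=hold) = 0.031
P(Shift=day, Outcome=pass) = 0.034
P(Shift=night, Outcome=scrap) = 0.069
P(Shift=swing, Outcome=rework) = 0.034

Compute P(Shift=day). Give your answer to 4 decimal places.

P(Shift=day) = 0.034 + 0.075 + 0.098 + 0.026 = 0.233.

0.2330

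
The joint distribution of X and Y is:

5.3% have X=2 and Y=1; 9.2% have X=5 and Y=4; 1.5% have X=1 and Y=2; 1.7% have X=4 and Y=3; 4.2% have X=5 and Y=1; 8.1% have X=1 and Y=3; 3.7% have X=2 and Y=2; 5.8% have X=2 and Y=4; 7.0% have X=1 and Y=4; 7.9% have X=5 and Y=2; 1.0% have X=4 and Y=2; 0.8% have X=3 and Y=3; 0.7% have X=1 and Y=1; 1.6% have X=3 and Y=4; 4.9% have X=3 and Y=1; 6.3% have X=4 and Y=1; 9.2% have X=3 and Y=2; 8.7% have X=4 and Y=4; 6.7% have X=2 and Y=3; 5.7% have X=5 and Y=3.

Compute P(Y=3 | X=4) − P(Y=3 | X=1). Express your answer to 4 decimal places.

P(X=4) = 0.063 + 0.010 + 0.017 + 0.087 = 0.177; P(Y=3 | X=4) = 0.017/0.177 = 0.09605.
P(X=1) = 0.007 + 0.015 + 0.081 + 0.070 = 0.173; P(Y=3 | X=1) = 0.081/0.173 = 0.46821.
Difference = -0.3722.

-0.3722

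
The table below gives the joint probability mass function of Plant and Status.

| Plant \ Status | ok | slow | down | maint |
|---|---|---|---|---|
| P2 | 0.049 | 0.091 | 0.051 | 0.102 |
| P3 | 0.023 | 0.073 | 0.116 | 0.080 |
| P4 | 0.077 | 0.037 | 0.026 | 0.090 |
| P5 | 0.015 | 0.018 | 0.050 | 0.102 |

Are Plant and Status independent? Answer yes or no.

no

P(Plant=P3) = 0.292 and P(Status=down) = 0.243, so their product is 0.07096, but P(Plant=P3, Status=down) = 0.116. Since these differ, Plant and Status are not independent.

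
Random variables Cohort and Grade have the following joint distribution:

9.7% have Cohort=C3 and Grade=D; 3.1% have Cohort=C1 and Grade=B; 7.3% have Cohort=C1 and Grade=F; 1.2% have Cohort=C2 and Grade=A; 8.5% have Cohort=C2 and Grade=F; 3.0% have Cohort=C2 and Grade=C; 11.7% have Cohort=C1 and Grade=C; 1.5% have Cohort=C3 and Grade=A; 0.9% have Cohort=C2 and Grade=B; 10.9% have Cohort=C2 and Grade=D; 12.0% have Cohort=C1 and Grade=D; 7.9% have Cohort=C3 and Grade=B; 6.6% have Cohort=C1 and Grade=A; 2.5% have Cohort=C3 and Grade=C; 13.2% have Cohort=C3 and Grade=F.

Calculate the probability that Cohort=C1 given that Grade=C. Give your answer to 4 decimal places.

P(Grade=C) = 0.117 + 0.030 + 0.025 = 0.172.
P(Cohort=C1 | Grade=C) = 0.117/0.172 = 0.6802.

0.6802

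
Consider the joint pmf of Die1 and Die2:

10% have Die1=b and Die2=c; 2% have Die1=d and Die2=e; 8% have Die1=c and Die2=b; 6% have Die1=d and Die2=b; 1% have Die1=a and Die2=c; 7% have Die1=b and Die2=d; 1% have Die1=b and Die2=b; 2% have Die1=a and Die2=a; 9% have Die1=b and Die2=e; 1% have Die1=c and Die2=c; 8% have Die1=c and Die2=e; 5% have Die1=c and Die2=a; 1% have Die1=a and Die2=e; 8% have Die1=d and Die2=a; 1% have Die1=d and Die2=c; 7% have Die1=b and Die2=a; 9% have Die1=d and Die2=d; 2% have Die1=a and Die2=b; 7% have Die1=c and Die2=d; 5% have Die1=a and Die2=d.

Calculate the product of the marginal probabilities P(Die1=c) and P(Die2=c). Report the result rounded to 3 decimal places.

P(Die1=c) = 0.05 + 0.08 + 0.01 + 0.07 + 0.08 = 0.29.
P(Die2=c) = 0.01 + 0.10 + 0.01 + 0.01 = 0.13.
Product: 0.29 × 0.13 = 0.038.

0.038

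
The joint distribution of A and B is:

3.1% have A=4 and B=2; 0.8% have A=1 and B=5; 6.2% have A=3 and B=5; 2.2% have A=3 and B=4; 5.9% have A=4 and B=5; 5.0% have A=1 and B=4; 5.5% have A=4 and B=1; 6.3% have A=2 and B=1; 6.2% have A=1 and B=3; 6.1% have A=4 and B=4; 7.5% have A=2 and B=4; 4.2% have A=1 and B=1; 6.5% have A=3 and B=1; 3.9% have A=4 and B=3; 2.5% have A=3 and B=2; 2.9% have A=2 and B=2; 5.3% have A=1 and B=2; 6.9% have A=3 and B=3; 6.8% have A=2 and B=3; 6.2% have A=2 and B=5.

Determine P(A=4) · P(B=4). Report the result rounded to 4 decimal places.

0.0510

P(A=4) = 0.055 + 0.031 + 0.039 + 0.061 + 0.059 = 0.245.
P(B=4) = 0.050 + 0.075 + 0.022 + 0.061 = 0.208.
Product: 0.245 × 0.208 = 0.0510.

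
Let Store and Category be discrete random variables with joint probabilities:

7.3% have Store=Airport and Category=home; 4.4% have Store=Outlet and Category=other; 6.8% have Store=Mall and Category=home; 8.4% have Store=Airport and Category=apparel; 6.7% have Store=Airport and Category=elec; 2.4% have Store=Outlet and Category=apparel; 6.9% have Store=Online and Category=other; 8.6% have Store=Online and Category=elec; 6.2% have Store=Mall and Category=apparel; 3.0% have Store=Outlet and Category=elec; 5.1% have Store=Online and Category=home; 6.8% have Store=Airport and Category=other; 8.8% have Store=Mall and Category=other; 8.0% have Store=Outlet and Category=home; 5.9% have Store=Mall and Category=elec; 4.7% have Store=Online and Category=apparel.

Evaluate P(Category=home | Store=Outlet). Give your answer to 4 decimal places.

0.4494

P(Store=Outlet) = 0.024 + 0.030 + 0.080 + 0.044 = 0.178.
P(Category=home | Store=Outlet) = 0.080/0.178 = 0.4494.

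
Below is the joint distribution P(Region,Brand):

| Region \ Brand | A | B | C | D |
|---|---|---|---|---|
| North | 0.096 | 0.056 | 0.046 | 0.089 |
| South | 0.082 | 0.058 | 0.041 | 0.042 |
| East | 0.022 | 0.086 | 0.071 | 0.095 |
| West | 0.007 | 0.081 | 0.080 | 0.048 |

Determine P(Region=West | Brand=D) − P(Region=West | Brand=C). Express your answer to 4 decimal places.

-0.1610

P(Brand=D) = 0.089 + 0.042 + 0.095 + 0.048 = 0.274; P(Region=West | Brand=D) = 0.048/0.274 = 0.17518.
P(Brand=C) = 0.046 + 0.041 + 0.071 + 0.080 = 0.238; P(Region=West | Brand=C) = 0.080/0.238 = 0.33613.
Difference = -0.1610.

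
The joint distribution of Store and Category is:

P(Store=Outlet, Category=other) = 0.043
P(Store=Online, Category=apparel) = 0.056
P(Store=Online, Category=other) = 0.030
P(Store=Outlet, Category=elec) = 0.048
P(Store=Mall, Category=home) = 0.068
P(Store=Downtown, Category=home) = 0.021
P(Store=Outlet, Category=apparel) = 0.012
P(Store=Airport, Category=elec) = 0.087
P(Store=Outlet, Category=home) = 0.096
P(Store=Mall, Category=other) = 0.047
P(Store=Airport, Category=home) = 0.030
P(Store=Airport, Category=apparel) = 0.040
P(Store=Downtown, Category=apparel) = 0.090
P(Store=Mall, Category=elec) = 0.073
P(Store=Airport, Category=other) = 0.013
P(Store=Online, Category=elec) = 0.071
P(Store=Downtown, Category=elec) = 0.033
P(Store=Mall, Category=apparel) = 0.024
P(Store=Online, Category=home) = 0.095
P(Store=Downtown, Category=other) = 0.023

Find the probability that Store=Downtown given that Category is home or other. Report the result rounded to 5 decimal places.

P(Category=home) = 0.021 + 0.068 + 0.030 + 0.096 + 0.095 = 0.310.
P(Category=other) = 0.023 + 0.047 + 0.013 + 0.043 + 0.030 = 0.156.
P(Category ∈ {home, other}) = 0.310 + 0.156 = 0.466; P(Store=Downtown, Category ∈ {home, other}) = 0.021 + 0.023 = 0.044.
P(Store=Downtown | Category ∈ {home, other}) = 0.044/0.466 = 0.09442.

0.09442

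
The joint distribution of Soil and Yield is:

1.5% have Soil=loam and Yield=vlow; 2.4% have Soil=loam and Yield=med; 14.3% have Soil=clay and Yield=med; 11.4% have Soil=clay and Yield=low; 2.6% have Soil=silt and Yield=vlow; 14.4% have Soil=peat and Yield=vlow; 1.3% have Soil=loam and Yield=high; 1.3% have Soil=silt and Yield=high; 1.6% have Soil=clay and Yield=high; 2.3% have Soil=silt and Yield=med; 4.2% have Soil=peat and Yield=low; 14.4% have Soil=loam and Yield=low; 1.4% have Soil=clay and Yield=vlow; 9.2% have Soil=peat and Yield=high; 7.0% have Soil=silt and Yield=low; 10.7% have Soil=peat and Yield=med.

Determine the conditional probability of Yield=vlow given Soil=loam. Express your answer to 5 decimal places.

0.07653

P(Soil=loam) = 0.015 + 0.144 + 0.024 + 0.013 = 0.196.
P(Yield=vlow | Soil=loam) = 0.015/0.196 = 0.07653.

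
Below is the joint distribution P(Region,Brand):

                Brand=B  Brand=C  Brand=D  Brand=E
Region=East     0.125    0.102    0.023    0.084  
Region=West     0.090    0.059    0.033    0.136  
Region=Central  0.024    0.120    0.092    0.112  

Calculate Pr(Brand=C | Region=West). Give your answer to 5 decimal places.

0.18553

P(Region=West) = 0.090 + 0.059 + 0.033 + 0.136 = 0.318.
P(Brand=C | Region=West) = 0.059/0.318 = 0.18553.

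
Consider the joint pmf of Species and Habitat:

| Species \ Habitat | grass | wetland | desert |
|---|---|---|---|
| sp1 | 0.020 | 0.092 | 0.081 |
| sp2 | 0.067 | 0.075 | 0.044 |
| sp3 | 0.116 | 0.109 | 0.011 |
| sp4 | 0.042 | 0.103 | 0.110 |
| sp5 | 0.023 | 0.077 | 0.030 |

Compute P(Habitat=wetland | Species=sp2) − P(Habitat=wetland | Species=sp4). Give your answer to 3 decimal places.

P(Species=sp2) = 0.067 + 0.075 + 0.044 = 0.186; P(Habitat=wetland | Species=sp2) = 0.075/0.186 = 0.4032.
P(Species=sp4) = 0.042 + 0.103 + 0.110 = 0.255; P(Habitat=wetland | Species=sp4) = 0.103/0.255 = 0.4039.
Difference = -0.001.

-0.001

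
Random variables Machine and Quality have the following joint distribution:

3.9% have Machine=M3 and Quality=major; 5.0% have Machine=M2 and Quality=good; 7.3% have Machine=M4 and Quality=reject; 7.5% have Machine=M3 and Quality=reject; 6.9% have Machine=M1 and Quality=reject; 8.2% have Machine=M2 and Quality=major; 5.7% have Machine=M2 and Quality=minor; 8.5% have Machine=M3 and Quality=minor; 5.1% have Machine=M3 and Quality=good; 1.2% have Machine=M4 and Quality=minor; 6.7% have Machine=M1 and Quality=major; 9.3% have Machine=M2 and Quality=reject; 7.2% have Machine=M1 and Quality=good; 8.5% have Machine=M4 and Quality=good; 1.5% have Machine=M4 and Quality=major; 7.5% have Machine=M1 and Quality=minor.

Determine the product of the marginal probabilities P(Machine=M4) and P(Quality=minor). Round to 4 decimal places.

P(Machine=M4) = 0.085 + 0.012 + 0.015 + 0.073 = 0.185.
P(Quality=minor) = 0.075 + 0.057 + 0.085 + 0.012 = 0.229.
Product: 0.185 × 0.229 = 0.0424.

0.0424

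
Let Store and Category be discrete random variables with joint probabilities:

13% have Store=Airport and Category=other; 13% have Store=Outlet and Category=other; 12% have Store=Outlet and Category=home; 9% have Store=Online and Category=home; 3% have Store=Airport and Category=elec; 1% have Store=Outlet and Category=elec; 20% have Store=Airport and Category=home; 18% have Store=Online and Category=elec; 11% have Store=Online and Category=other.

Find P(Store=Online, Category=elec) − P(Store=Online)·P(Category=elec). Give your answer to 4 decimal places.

P(Store=Online) = 0.18 + 0.09 + 0.11 = 0.38.
P(Category=elec) = 0.03 + 0.01 + 0.18 = 0.22.
P(Store=Online, Category=elec) − P(Store=Online)P(Category=elec) = 0.18 − 0.38×0.22 = 0.0964.

0.0964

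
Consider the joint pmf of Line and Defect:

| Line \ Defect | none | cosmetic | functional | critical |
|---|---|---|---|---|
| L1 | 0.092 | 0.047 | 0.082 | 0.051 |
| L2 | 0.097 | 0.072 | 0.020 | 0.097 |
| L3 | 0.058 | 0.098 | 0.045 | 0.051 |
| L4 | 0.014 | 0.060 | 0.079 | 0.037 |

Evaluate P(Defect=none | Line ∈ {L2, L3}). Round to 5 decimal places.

P(Line=L2) = 0.097 + 0.072 + 0.020 + 0.097 = 0.286.
P(Line=L3) = 0.058 + 0.098 + 0.045 + 0.051 = 0.252.
P(Line ∈ {L2, L3}) = 0.286 + 0.252 = 0.538; P(Defect=none, Line ∈ {L2, L3}) = 0.097 + 0.058 = 0.155.
P(Defect=none | Line ∈ {L2, L3}) = 0.155/0.538 = 0.28810.

0.28810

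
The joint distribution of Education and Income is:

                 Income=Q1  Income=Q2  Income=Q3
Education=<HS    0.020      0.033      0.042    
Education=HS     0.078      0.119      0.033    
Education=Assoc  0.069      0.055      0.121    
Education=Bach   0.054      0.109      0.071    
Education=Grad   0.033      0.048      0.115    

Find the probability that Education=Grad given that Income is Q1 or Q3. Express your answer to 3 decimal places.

P(Income=Q1) = 0.020 + 0.078 + 0.069 + 0.054 + 0.033 = 0.254.
P(Income=Q3) = 0.042 + 0.033 + 0.121 + 0.071 + 0.115 = 0.382.
P(Income ∈ {Q1, Q3}) = 0.254 + 0.382 = 0.636; P(Education=Grad, Income ∈ {Q1, Q3}) = 0.033 + 0.115 = 0.148.
P(Education=Grad | Income ∈ {Q1, Q3}) = 0.148/0.636 = 0.233.

0.233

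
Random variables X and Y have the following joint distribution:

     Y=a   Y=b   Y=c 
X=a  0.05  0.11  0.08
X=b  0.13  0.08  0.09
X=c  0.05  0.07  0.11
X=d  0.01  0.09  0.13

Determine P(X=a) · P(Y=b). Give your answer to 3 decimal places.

P(X=a) = 0.05 + 0.11 + 0.08 = 0.24.
P(Y=b) = 0.11 + 0.08 + 0.07 + 0.09 = 0.35.
Product: 0.24 × 0.35 = 0.084.

0.084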